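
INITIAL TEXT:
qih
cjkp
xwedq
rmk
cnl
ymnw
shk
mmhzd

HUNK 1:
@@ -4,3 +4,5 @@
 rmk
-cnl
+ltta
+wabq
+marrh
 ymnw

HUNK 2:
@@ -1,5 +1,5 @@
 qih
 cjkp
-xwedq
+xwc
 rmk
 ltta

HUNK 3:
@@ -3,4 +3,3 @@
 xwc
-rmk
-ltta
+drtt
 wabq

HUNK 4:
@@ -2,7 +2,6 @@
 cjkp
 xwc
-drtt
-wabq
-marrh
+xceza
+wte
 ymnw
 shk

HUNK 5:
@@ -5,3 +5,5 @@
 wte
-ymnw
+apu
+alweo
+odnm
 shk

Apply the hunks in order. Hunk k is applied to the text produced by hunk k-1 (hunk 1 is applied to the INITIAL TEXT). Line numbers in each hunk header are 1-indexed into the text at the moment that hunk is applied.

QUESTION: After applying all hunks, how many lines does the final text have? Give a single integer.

Answer: 10

Derivation:
Hunk 1: at line 4 remove [cnl] add [ltta,wabq,marrh] -> 10 lines: qih cjkp xwedq rmk ltta wabq marrh ymnw shk mmhzd
Hunk 2: at line 1 remove [xwedq] add [xwc] -> 10 lines: qih cjkp xwc rmk ltta wabq marrh ymnw shk mmhzd
Hunk 3: at line 3 remove [rmk,ltta] add [drtt] -> 9 lines: qih cjkp xwc drtt wabq marrh ymnw shk mmhzd
Hunk 4: at line 2 remove [drtt,wabq,marrh] add [xceza,wte] -> 8 lines: qih cjkp xwc xceza wte ymnw shk mmhzd
Hunk 5: at line 5 remove [ymnw] add [apu,alweo,odnm] -> 10 lines: qih cjkp xwc xceza wte apu alweo odnm shk mmhzd
Final line count: 10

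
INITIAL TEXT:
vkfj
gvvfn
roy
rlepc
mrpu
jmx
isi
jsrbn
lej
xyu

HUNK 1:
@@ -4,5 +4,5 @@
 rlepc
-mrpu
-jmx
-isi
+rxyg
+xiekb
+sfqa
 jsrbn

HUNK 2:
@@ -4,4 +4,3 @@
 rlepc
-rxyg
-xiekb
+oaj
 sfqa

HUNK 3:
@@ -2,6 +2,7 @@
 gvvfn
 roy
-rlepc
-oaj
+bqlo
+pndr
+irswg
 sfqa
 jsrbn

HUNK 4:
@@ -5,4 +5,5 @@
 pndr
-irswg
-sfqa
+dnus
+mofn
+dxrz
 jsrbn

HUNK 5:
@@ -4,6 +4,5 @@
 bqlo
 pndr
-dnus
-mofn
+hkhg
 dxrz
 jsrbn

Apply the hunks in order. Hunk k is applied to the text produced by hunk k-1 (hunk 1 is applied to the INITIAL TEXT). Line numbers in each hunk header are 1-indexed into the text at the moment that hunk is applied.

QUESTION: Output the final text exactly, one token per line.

Hunk 1: at line 4 remove [mrpu,jmx,isi] add [rxyg,xiekb,sfqa] -> 10 lines: vkfj gvvfn roy rlepc rxyg xiekb sfqa jsrbn lej xyu
Hunk 2: at line 4 remove [rxyg,xiekb] add [oaj] -> 9 lines: vkfj gvvfn roy rlepc oaj sfqa jsrbn lej xyu
Hunk 3: at line 2 remove [rlepc,oaj] add [bqlo,pndr,irswg] -> 10 lines: vkfj gvvfn roy bqlo pndr irswg sfqa jsrbn lej xyu
Hunk 4: at line 5 remove [irswg,sfqa] add [dnus,mofn,dxrz] -> 11 lines: vkfj gvvfn roy bqlo pndr dnus mofn dxrz jsrbn lej xyu
Hunk 5: at line 4 remove [dnus,mofn] add [hkhg] -> 10 lines: vkfj gvvfn roy bqlo pndr hkhg dxrz jsrbn lej xyu

Answer: vkfj
gvvfn
roy
bqlo
pndr
hkhg
dxrz
jsrbn
lej
xyu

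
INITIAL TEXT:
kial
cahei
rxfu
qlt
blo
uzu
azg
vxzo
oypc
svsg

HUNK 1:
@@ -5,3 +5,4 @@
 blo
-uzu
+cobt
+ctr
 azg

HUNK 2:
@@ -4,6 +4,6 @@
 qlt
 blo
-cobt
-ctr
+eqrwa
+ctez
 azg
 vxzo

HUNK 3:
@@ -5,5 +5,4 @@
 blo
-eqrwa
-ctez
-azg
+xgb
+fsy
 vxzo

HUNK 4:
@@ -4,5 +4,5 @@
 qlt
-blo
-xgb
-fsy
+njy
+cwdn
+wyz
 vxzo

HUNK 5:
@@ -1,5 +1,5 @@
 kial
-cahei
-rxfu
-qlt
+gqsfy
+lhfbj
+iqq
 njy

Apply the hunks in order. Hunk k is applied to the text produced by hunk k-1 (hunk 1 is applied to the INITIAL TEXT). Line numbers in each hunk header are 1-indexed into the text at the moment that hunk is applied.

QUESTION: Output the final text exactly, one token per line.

Answer: kial
gqsfy
lhfbj
iqq
njy
cwdn
wyz
vxzo
oypc
svsg

Derivation:
Hunk 1: at line 5 remove [uzu] add [cobt,ctr] -> 11 lines: kial cahei rxfu qlt blo cobt ctr azg vxzo oypc svsg
Hunk 2: at line 4 remove [cobt,ctr] add [eqrwa,ctez] -> 11 lines: kial cahei rxfu qlt blo eqrwa ctez azg vxzo oypc svsg
Hunk 3: at line 5 remove [eqrwa,ctez,azg] add [xgb,fsy] -> 10 lines: kial cahei rxfu qlt blo xgb fsy vxzo oypc svsg
Hunk 4: at line 4 remove [blo,xgb,fsy] add [njy,cwdn,wyz] -> 10 lines: kial cahei rxfu qlt njy cwdn wyz vxzo oypc svsg
Hunk 5: at line 1 remove [cahei,rxfu,qlt] add [gqsfy,lhfbj,iqq] -> 10 lines: kial gqsfy lhfbj iqq njy cwdn wyz vxzo oypc svsg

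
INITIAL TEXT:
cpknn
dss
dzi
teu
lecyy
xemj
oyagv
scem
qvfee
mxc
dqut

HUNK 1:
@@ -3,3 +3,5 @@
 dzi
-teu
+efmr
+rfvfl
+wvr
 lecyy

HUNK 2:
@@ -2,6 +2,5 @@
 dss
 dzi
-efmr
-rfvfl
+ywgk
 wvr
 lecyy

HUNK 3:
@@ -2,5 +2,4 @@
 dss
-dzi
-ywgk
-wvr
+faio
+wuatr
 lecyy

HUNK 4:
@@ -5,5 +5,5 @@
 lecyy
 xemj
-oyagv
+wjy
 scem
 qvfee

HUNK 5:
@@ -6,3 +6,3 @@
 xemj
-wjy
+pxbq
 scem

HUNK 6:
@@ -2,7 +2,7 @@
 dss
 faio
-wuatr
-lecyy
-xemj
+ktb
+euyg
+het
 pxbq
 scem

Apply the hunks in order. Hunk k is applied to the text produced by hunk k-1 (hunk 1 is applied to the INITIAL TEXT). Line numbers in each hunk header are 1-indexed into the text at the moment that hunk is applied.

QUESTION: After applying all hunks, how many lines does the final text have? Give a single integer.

Answer: 11

Derivation:
Hunk 1: at line 3 remove [teu] add [efmr,rfvfl,wvr] -> 13 lines: cpknn dss dzi efmr rfvfl wvr lecyy xemj oyagv scem qvfee mxc dqut
Hunk 2: at line 2 remove [efmr,rfvfl] add [ywgk] -> 12 lines: cpknn dss dzi ywgk wvr lecyy xemj oyagv scem qvfee mxc dqut
Hunk 3: at line 2 remove [dzi,ywgk,wvr] add [faio,wuatr] -> 11 lines: cpknn dss faio wuatr lecyy xemj oyagv scem qvfee mxc dqut
Hunk 4: at line 5 remove [oyagv] add [wjy] -> 11 lines: cpknn dss faio wuatr lecyy xemj wjy scem qvfee mxc dqut
Hunk 5: at line 6 remove [wjy] add [pxbq] -> 11 lines: cpknn dss faio wuatr lecyy xemj pxbq scem qvfee mxc dqut
Hunk 6: at line 2 remove [wuatr,lecyy,xemj] add [ktb,euyg,het] -> 11 lines: cpknn dss faio ktb euyg het pxbq scem qvfee mxc dqut
Final line count: 11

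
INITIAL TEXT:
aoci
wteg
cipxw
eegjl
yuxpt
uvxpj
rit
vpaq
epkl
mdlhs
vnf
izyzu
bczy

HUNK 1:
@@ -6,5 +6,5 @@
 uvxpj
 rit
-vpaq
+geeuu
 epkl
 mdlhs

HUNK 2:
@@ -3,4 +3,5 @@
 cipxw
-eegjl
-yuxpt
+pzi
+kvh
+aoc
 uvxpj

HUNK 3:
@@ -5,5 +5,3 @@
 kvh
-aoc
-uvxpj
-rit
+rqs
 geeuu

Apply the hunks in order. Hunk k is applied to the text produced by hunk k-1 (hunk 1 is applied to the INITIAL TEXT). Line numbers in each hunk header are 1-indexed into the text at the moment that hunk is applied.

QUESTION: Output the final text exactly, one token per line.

Hunk 1: at line 6 remove [vpaq] add [geeuu] -> 13 lines: aoci wteg cipxw eegjl yuxpt uvxpj rit geeuu epkl mdlhs vnf izyzu bczy
Hunk 2: at line 3 remove [eegjl,yuxpt] add [pzi,kvh,aoc] -> 14 lines: aoci wteg cipxw pzi kvh aoc uvxpj rit geeuu epkl mdlhs vnf izyzu bczy
Hunk 3: at line 5 remove [aoc,uvxpj,rit] add [rqs] -> 12 lines: aoci wteg cipxw pzi kvh rqs geeuu epkl mdlhs vnf izyzu bczy

Answer: aoci
wteg
cipxw
pzi
kvh
rqs
geeuu
epkl
mdlhs
vnf
izyzu
bczy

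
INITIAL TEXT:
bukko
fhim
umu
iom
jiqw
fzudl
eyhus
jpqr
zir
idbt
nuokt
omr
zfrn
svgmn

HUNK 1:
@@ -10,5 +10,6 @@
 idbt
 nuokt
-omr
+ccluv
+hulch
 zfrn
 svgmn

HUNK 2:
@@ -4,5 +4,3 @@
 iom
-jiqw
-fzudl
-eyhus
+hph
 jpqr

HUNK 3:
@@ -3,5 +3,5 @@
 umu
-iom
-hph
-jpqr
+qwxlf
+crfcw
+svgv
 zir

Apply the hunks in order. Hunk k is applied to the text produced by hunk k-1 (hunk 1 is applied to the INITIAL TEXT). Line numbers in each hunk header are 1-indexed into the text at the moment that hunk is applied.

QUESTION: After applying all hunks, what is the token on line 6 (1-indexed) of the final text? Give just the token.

Hunk 1: at line 10 remove [omr] add [ccluv,hulch] -> 15 lines: bukko fhim umu iom jiqw fzudl eyhus jpqr zir idbt nuokt ccluv hulch zfrn svgmn
Hunk 2: at line 4 remove [jiqw,fzudl,eyhus] add [hph] -> 13 lines: bukko fhim umu iom hph jpqr zir idbt nuokt ccluv hulch zfrn svgmn
Hunk 3: at line 3 remove [iom,hph,jpqr] add [qwxlf,crfcw,svgv] -> 13 lines: bukko fhim umu qwxlf crfcw svgv zir idbt nuokt ccluv hulch zfrn svgmn
Final line 6: svgv

Answer: svgv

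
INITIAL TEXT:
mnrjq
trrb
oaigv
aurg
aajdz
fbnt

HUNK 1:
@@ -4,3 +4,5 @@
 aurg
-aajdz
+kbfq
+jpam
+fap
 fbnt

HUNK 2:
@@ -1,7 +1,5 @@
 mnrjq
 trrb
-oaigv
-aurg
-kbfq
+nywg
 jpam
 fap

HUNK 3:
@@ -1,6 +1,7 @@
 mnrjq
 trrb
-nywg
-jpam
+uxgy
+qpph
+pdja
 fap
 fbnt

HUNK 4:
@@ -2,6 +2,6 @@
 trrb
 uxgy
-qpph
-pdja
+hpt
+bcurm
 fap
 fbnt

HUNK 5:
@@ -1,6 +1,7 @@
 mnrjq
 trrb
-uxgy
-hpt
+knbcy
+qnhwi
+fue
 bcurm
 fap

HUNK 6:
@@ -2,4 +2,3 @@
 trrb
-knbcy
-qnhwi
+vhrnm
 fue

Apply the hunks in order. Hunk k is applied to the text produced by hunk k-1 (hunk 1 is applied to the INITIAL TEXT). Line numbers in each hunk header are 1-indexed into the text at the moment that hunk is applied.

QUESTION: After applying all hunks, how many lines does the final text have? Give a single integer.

Hunk 1: at line 4 remove [aajdz] add [kbfq,jpam,fap] -> 8 lines: mnrjq trrb oaigv aurg kbfq jpam fap fbnt
Hunk 2: at line 1 remove [oaigv,aurg,kbfq] add [nywg] -> 6 lines: mnrjq trrb nywg jpam fap fbnt
Hunk 3: at line 1 remove [nywg,jpam] add [uxgy,qpph,pdja] -> 7 lines: mnrjq trrb uxgy qpph pdja fap fbnt
Hunk 4: at line 2 remove [qpph,pdja] add [hpt,bcurm] -> 7 lines: mnrjq trrb uxgy hpt bcurm fap fbnt
Hunk 5: at line 1 remove [uxgy,hpt] add [knbcy,qnhwi,fue] -> 8 lines: mnrjq trrb knbcy qnhwi fue bcurm fap fbnt
Hunk 6: at line 2 remove [knbcy,qnhwi] add [vhrnm] -> 7 lines: mnrjq trrb vhrnm fue bcurm fap fbnt
Final line count: 7

Answer: 7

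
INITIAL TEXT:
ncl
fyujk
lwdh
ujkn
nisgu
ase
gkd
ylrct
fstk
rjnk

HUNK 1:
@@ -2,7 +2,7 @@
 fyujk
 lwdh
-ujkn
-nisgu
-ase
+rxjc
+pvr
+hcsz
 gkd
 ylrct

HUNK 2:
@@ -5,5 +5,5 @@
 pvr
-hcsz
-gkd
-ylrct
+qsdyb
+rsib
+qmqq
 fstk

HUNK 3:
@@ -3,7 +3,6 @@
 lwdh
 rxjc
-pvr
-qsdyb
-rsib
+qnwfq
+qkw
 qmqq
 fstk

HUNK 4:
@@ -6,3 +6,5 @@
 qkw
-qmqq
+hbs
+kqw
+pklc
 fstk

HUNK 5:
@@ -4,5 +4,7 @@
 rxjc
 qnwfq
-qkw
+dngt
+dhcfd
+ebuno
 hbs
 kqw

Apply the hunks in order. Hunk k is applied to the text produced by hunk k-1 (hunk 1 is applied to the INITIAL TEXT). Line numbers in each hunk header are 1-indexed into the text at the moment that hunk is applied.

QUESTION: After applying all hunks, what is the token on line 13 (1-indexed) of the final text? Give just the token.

Hunk 1: at line 2 remove [ujkn,nisgu,ase] add [rxjc,pvr,hcsz] -> 10 lines: ncl fyujk lwdh rxjc pvr hcsz gkd ylrct fstk rjnk
Hunk 2: at line 5 remove [hcsz,gkd,ylrct] add [qsdyb,rsib,qmqq] -> 10 lines: ncl fyujk lwdh rxjc pvr qsdyb rsib qmqq fstk rjnk
Hunk 3: at line 3 remove [pvr,qsdyb,rsib] add [qnwfq,qkw] -> 9 lines: ncl fyujk lwdh rxjc qnwfq qkw qmqq fstk rjnk
Hunk 4: at line 6 remove [qmqq] add [hbs,kqw,pklc] -> 11 lines: ncl fyujk lwdh rxjc qnwfq qkw hbs kqw pklc fstk rjnk
Hunk 5: at line 4 remove [qkw] add [dngt,dhcfd,ebuno] -> 13 lines: ncl fyujk lwdh rxjc qnwfq dngt dhcfd ebuno hbs kqw pklc fstk rjnk
Final line 13: rjnk

Answer: rjnk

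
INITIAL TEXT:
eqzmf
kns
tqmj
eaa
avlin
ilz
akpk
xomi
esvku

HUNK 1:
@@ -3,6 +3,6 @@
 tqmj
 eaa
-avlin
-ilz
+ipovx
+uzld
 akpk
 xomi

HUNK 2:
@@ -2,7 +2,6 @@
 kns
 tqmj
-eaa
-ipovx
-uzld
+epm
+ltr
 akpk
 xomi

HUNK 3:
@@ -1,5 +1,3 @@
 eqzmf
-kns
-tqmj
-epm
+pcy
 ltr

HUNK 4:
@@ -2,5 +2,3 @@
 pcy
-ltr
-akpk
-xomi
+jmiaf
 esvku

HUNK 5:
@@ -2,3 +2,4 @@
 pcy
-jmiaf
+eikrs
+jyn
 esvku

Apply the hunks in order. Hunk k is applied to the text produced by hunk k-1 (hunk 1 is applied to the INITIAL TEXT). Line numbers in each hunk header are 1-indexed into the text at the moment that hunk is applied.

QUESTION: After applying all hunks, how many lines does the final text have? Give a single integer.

Hunk 1: at line 3 remove [avlin,ilz] add [ipovx,uzld] -> 9 lines: eqzmf kns tqmj eaa ipovx uzld akpk xomi esvku
Hunk 2: at line 2 remove [eaa,ipovx,uzld] add [epm,ltr] -> 8 lines: eqzmf kns tqmj epm ltr akpk xomi esvku
Hunk 3: at line 1 remove [kns,tqmj,epm] add [pcy] -> 6 lines: eqzmf pcy ltr akpk xomi esvku
Hunk 4: at line 2 remove [ltr,akpk,xomi] add [jmiaf] -> 4 lines: eqzmf pcy jmiaf esvku
Hunk 5: at line 2 remove [jmiaf] add [eikrs,jyn] -> 5 lines: eqzmf pcy eikrs jyn esvku
Final line count: 5

Answer: 5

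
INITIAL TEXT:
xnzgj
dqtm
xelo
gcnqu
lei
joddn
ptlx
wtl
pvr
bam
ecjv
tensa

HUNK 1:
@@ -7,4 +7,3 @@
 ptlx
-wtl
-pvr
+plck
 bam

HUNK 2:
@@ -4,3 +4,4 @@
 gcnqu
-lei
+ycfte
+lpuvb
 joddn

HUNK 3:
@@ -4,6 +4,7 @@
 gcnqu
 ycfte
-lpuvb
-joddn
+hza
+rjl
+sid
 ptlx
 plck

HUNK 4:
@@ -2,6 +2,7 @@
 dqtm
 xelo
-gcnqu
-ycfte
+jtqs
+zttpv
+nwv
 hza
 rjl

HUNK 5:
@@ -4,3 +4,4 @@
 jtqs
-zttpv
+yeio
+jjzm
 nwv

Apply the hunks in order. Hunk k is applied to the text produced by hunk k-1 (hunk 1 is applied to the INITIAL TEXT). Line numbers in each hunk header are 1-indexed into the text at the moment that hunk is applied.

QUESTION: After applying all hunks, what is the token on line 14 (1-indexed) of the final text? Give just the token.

Hunk 1: at line 7 remove [wtl,pvr] add [plck] -> 11 lines: xnzgj dqtm xelo gcnqu lei joddn ptlx plck bam ecjv tensa
Hunk 2: at line 4 remove [lei] add [ycfte,lpuvb] -> 12 lines: xnzgj dqtm xelo gcnqu ycfte lpuvb joddn ptlx plck bam ecjv tensa
Hunk 3: at line 4 remove [lpuvb,joddn] add [hza,rjl,sid] -> 13 lines: xnzgj dqtm xelo gcnqu ycfte hza rjl sid ptlx plck bam ecjv tensa
Hunk 4: at line 2 remove [gcnqu,ycfte] add [jtqs,zttpv,nwv] -> 14 lines: xnzgj dqtm xelo jtqs zttpv nwv hza rjl sid ptlx plck bam ecjv tensa
Hunk 5: at line 4 remove [zttpv] add [yeio,jjzm] -> 15 lines: xnzgj dqtm xelo jtqs yeio jjzm nwv hza rjl sid ptlx plck bam ecjv tensa
Final line 14: ecjv

Answer: ecjv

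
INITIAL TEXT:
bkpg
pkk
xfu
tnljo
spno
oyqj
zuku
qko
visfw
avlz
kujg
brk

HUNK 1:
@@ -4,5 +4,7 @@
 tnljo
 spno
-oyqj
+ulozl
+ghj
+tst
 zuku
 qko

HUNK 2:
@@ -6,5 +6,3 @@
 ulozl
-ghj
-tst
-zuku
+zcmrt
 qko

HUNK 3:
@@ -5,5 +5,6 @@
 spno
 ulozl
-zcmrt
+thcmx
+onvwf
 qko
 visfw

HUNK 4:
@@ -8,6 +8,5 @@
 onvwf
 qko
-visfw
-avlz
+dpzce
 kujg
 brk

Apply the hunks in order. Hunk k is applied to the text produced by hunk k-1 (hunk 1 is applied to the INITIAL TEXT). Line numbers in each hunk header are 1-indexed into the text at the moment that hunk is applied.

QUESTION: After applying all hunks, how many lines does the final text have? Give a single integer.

Answer: 12

Derivation:
Hunk 1: at line 4 remove [oyqj] add [ulozl,ghj,tst] -> 14 lines: bkpg pkk xfu tnljo spno ulozl ghj tst zuku qko visfw avlz kujg brk
Hunk 2: at line 6 remove [ghj,tst,zuku] add [zcmrt] -> 12 lines: bkpg pkk xfu tnljo spno ulozl zcmrt qko visfw avlz kujg brk
Hunk 3: at line 5 remove [zcmrt] add [thcmx,onvwf] -> 13 lines: bkpg pkk xfu tnljo spno ulozl thcmx onvwf qko visfw avlz kujg brk
Hunk 4: at line 8 remove [visfw,avlz] add [dpzce] -> 12 lines: bkpg pkk xfu tnljo spno ulozl thcmx onvwf qko dpzce kujg brk
Final line count: 12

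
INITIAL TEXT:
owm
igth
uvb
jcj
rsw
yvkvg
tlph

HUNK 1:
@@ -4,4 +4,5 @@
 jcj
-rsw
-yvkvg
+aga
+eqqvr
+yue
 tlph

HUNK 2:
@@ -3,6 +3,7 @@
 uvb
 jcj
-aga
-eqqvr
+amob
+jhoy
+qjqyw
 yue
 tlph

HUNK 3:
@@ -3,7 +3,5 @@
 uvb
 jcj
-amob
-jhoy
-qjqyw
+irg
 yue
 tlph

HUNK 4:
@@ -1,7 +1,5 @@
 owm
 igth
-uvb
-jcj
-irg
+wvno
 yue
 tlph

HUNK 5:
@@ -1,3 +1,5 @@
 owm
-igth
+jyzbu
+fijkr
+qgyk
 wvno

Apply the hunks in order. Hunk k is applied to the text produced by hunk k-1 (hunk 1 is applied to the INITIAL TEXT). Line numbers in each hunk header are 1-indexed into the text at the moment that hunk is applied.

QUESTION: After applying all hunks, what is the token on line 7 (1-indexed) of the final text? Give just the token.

Answer: tlph

Derivation:
Hunk 1: at line 4 remove [rsw,yvkvg] add [aga,eqqvr,yue] -> 8 lines: owm igth uvb jcj aga eqqvr yue tlph
Hunk 2: at line 3 remove [aga,eqqvr] add [amob,jhoy,qjqyw] -> 9 lines: owm igth uvb jcj amob jhoy qjqyw yue tlph
Hunk 3: at line 3 remove [amob,jhoy,qjqyw] add [irg] -> 7 lines: owm igth uvb jcj irg yue tlph
Hunk 4: at line 1 remove [uvb,jcj,irg] add [wvno] -> 5 lines: owm igth wvno yue tlph
Hunk 5: at line 1 remove [igth] add [jyzbu,fijkr,qgyk] -> 7 lines: owm jyzbu fijkr qgyk wvno yue tlph
Final line 7: tlph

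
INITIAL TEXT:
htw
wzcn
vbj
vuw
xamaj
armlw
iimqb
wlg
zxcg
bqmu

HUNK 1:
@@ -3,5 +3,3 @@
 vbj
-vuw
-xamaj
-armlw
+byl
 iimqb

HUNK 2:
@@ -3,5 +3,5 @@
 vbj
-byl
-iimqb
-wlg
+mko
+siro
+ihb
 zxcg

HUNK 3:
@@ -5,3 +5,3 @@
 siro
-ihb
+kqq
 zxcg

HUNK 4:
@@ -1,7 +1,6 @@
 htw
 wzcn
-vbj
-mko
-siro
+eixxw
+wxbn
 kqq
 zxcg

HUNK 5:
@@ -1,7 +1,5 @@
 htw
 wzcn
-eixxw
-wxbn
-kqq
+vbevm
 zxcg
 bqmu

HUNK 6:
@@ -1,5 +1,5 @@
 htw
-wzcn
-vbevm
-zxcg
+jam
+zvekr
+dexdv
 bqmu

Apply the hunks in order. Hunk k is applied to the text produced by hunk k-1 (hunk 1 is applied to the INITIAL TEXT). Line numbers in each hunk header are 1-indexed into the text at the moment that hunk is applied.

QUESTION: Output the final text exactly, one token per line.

Hunk 1: at line 3 remove [vuw,xamaj,armlw] add [byl] -> 8 lines: htw wzcn vbj byl iimqb wlg zxcg bqmu
Hunk 2: at line 3 remove [byl,iimqb,wlg] add [mko,siro,ihb] -> 8 lines: htw wzcn vbj mko siro ihb zxcg bqmu
Hunk 3: at line 5 remove [ihb] add [kqq] -> 8 lines: htw wzcn vbj mko siro kqq zxcg bqmu
Hunk 4: at line 1 remove [vbj,mko,siro] add [eixxw,wxbn] -> 7 lines: htw wzcn eixxw wxbn kqq zxcg bqmu
Hunk 5: at line 1 remove [eixxw,wxbn,kqq] add [vbevm] -> 5 lines: htw wzcn vbevm zxcg bqmu
Hunk 6: at line 1 remove [wzcn,vbevm,zxcg] add [jam,zvekr,dexdv] -> 5 lines: htw jam zvekr dexdv bqmu

Answer: htw
jam
zvekr
dexdv
bqmu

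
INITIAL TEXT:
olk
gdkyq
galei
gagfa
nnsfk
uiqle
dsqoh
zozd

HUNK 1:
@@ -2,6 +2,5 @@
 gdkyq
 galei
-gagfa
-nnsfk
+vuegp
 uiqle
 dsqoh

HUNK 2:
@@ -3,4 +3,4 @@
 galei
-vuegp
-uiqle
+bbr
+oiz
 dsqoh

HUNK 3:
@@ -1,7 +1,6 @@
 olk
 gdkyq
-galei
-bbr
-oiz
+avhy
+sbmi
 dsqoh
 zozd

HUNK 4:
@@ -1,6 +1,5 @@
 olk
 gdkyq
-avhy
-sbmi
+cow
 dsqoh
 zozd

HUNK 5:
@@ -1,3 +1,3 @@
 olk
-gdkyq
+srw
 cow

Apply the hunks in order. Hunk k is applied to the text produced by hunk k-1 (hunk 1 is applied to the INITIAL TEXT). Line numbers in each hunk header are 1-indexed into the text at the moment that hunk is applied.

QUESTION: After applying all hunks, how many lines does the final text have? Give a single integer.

Hunk 1: at line 2 remove [gagfa,nnsfk] add [vuegp] -> 7 lines: olk gdkyq galei vuegp uiqle dsqoh zozd
Hunk 2: at line 3 remove [vuegp,uiqle] add [bbr,oiz] -> 7 lines: olk gdkyq galei bbr oiz dsqoh zozd
Hunk 3: at line 1 remove [galei,bbr,oiz] add [avhy,sbmi] -> 6 lines: olk gdkyq avhy sbmi dsqoh zozd
Hunk 4: at line 1 remove [avhy,sbmi] add [cow] -> 5 lines: olk gdkyq cow dsqoh zozd
Hunk 5: at line 1 remove [gdkyq] add [srw] -> 5 lines: olk srw cow dsqoh zozd
Final line count: 5

Answer: 5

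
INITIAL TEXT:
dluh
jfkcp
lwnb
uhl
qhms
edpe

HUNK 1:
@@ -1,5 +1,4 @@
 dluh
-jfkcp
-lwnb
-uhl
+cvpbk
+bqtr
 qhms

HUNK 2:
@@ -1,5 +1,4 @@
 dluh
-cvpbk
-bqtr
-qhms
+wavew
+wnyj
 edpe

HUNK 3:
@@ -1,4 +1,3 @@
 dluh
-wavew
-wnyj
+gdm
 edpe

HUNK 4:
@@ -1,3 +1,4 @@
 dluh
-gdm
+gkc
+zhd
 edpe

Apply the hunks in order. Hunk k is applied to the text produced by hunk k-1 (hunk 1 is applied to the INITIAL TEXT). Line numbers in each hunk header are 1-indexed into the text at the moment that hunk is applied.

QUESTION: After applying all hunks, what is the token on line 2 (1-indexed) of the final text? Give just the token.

Hunk 1: at line 1 remove [jfkcp,lwnb,uhl] add [cvpbk,bqtr] -> 5 lines: dluh cvpbk bqtr qhms edpe
Hunk 2: at line 1 remove [cvpbk,bqtr,qhms] add [wavew,wnyj] -> 4 lines: dluh wavew wnyj edpe
Hunk 3: at line 1 remove [wavew,wnyj] add [gdm] -> 3 lines: dluh gdm edpe
Hunk 4: at line 1 remove [gdm] add [gkc,zhd] -> 4 lines: dluh gkc zhd edpe
Final line 2: gkc

Answer: gkc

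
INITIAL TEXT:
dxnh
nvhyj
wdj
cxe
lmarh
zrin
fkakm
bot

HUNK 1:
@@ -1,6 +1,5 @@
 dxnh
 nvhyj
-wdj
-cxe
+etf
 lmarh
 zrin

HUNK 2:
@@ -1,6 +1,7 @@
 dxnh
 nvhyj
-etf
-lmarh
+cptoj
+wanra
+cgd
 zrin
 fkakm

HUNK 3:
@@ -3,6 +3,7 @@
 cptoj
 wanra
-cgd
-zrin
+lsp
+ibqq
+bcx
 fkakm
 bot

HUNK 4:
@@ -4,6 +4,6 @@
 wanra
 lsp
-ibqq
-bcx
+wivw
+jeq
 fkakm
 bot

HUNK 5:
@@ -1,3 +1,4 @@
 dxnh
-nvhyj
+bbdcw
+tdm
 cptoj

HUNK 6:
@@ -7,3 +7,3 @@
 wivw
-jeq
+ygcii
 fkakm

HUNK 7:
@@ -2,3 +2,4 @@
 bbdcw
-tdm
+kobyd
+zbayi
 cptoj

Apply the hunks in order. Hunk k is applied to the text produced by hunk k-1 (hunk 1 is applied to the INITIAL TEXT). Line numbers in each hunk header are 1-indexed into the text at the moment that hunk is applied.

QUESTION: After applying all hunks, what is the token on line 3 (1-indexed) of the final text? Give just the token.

Answer: kobyd

Derivation:
Hunk 1: at line 1 remove [wdj,cxe] add [etf] -> 7 lines: dxnh nvhyj etf lmarh zrin fkakm bot
Hunk 2: at line 1 remove [etf,lmarh] add [cptoj,wanra,cgd] -> 8 lines: dxnh nvhyj cptoj wanra cgd zrin fkakm bot
Hunk 3: at line 3 remove [cgd,zrin] add [lsp,ibqq,bcx] -> 9 lines: dxnh nvhyj cptoj wanra lsp ibqq bcx fkakm bot
Hunk 4: at line 4 remove [ibqq,bcx] add [wivw,jeq] -> 9 lines: dxnh nvhyj cptoj wanra lsp wivw jeq fkakm bot
Hunk 5: at line 1 remove [nvhyj] add [bbdcw,tdm] -> 10 lines: dxnh bbdcw tdm cptoj wanra lsp wivw jeq fkakm bot
Hunk 6: at line 7 remove [jeq] add [ygcii] -> 10 lines: dxnh bbdcw tdm cptoj wanra lsp wivw ygcii fkakm bot
Hunk 7: at line 2 remove [tdm] add [kobyd,zbayi] -> 11 lines: dxnh bbdcw kobyd zbayi cptoj wanra lsp wivw ygcii fkakm bot
Final line 3: kobyd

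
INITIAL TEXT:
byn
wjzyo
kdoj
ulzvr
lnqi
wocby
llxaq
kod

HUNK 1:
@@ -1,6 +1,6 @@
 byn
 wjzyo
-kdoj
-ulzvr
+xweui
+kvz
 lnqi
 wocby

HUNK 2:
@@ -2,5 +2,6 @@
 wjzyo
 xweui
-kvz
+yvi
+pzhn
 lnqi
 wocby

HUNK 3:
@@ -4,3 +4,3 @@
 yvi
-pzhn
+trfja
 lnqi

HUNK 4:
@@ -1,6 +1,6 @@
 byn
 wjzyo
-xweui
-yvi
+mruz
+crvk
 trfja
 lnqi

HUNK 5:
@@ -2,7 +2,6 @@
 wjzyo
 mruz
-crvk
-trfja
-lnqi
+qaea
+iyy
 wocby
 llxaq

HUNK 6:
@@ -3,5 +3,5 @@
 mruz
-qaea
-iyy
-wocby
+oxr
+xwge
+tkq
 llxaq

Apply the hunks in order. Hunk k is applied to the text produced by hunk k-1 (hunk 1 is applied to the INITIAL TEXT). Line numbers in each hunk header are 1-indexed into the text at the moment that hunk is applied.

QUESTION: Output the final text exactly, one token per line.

Answer: byn
wjzyo
mruz
oxr
xwge
tkq
llxaq
kod

Derivation:
Hunk 1: at line 1 remove [kdoj,ulzvr] add [xweui,kvz] -> 8 lines: byn wjzyo xweui kvz lnqi wocby llxaq kod
Hunk 2: at line 2 remove [kvz] add [yvi,pzhn] -> 9 lines: byn wjzyo xweui yvi pzhn lnqi wocby llxaq kod
Hunk 3: at line 4 remove [pzhn] add [trfja] -> 9 lines: byn wjzyo xweui yvi trfja lnqi wocby llxaq kod
Hunk 4: at line 1 remove [xweui,yvi] add [mruz,crvk] -> 9 lines: byn wjzyo mruz crvk trfja lnqi wocby llxaq kod
Hunk 5: at line 2 remove [crvk,trfja,lnqi] add [qaea,iyy] -> 8 lines: byn wjzyo mruz qaea iyy wocby llxaq kod
Hunk 6: at line 3 remove [qaea,iyy,wocby] add [oxr,xwge,tkq] -> 8 lines: byn wjzyo mruz oxr xwge tkq llxaq kod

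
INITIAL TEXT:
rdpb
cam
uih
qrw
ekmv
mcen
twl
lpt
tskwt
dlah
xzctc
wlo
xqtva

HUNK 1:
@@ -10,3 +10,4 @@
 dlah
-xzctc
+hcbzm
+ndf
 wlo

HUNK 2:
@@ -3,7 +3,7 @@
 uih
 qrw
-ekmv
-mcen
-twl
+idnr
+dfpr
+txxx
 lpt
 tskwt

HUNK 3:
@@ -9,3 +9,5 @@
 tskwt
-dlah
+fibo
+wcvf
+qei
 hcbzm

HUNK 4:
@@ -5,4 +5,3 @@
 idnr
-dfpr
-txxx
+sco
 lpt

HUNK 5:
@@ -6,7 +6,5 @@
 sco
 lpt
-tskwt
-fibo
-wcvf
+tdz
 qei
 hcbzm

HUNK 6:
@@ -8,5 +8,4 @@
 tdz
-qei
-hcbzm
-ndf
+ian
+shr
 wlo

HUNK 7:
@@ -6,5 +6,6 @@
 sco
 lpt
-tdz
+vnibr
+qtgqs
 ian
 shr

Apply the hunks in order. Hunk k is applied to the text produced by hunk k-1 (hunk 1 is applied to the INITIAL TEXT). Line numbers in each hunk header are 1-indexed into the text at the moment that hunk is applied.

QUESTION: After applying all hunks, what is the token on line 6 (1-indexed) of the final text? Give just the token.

Hunk 1: at line 10 remove [xzctc] add [hcbzm,ndf] -> 14 lines: rdpb cam uih qrw ekmv mcen twl lpt tskwt dlah hcbzm ndf wlo xqtva
Hunk 2: at line 3 remove [ekmv,mcen,twl] add [idnr,dfpr,txxx] -> 14 lines: rdpb cam uih qrw idnr dfpr txxx lpt tskwt dlah hcbzm ndf wlo xqtva
Hunk 3: at line 9 remove [dlah] add [fibo,wcvf,qei] -> 16 lines: rdpb cam uih qrw idnr dfpr txxx lpt tskwt fibo wcvf qei hcbzm ndf wlo xqtva
Hunk 4: at line 5 remove [dfpr,txxx] add [sco] -> 15 lines: rdpb cam uih qrw idnr sco lpt tskwt fibo wcvf qei hcbzm ndf wlo xqtva
Hunk 5: at line 6 remove [tskwt,fibo,wcvf] add [tdz] -> 13 lines: rdpb cam uih qrw idnr sco lpt tdz qei hcbzm ndf wlo xqtva
Hunk 6: at line 8 remove [qei,hcbzm,ndf] add [ian,shr] -> 12 lines: rdpb cam uih qrw idnr sco lpt tdz ian shr wlo xqtva
Hunk 7: at line 6 remove [tdz] add [vnibr,qtgqs] -> 13 lines: rdpb cam uih qrw idnr sco lpt vnibr qtgqs ian shr wlo xqtva
Final line 6: sco

Answer: sco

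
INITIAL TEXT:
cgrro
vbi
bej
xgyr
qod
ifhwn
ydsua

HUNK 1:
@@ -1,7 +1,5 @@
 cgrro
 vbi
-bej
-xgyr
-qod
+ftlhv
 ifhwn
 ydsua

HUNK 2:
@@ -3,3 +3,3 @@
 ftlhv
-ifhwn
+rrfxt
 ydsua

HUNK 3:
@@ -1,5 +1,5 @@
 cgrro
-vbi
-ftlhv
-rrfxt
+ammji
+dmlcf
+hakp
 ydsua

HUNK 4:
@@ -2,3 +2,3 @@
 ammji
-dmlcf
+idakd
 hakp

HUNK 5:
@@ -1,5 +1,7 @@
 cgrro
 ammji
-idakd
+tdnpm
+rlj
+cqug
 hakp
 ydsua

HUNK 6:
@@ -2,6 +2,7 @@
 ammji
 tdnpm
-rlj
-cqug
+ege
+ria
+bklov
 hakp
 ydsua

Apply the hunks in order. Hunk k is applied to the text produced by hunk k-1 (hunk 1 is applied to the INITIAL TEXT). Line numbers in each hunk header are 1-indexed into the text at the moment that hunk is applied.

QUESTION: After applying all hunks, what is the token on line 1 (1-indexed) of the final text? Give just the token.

Answer: cgrro

Derivation:
Hunk 1: at line 1 remove [bej,xgyr,qod] add [ftlhv] -> 5 lines: cgrro vbi ftlhv ifhwn ydsua
Hunk 2: at line 3 remove [ifhwn] add [rrfxt] -> 5 lines: cgrro vbi ftlhv rrfxt ydsua
Hunk 3: at line 1 remove [vbi,ftlhv,rrfxt] add [ammji,dmlcf,hakp] -> 5 lines: cgrro ammji dmlcf hakp ydsua
Hunk 4: at line 2 remove [dmlcf] add [idakd] -> 5 lines: cgrro ammji idakd hakp ydsua
Hunk 5: at line 1 remove [idakd] add [tdnpm,rlj,cqug] -> 7 lines: cgrro ammji tdnpm rlj cqug hakp ydsua
Hunk 6: at line 2 remove [rlj,cqug] add [ege,ria,bklov] -> 8 lines: cgrro ammji tdnpm ege ria bklov hakp ydsua
Final line 1: cgrro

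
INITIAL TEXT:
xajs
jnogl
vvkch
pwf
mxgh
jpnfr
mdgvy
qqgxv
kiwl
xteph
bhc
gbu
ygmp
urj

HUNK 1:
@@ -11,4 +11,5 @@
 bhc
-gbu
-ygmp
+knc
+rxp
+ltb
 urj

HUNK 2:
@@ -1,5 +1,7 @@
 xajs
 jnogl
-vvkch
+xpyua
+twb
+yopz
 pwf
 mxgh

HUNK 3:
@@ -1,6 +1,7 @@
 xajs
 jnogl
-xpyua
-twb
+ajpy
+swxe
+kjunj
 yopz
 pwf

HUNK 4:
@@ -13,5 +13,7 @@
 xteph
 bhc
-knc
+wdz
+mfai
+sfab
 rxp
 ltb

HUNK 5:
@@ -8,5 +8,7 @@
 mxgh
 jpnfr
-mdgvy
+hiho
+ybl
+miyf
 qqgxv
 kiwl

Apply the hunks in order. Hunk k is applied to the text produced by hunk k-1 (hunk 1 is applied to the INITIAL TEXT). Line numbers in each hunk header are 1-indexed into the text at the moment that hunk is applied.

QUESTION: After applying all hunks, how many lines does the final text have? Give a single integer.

Answer: 22

Derivation:
Hunk 1: at line 11 remove [gbu,ygmp] add [knc,rxp,ltb] -> 15 lines: xajs jnogl vvkch pwf mxgh jpnfr mdgvy qqgxv kiwl xteph bhc knc rxp ltb urj
Hunk 2: at line 1 remove [vvkch] add [xpyua,twb,yopz] -> 17 lines: xajs jnogl xpyua twb yopz pwf mxgh jpnfr mdgvy qqgxv kiwl xteph bhc knc rxp ltb urj
Hunk 3: at line 1 remove [xpyua,twb] add [ajpy,swxe,kjunj] -> 18 lines: xajs jnogl ajpy swxe kjunj yopz pwf mxgh jpnfr mdgvy qqgxv kiwl xteph bhc knc rxp ltb urj
Hunk 4: at line 13 remove [knc] add [wdz,mfai,sfab] -> 20 lines: xajs jnogl ajpy swxe kjunj yopz pwf mxgh jpnfr mdgvy qqgxv kiwl xteph bhc wdz mfai sfab rxp ltb urj
Hunk 5: at line 8 remove [mdgvy] add [hiho,ybl,miyf] -> 22 lines: xajs jnogl ajpy swxe kjunj yopz pwf mxgh jpnfr hiho ybl miyf qqgxv kiwl xteph bhc wdz mfai sfab rxp ltb urj
Final line count: 22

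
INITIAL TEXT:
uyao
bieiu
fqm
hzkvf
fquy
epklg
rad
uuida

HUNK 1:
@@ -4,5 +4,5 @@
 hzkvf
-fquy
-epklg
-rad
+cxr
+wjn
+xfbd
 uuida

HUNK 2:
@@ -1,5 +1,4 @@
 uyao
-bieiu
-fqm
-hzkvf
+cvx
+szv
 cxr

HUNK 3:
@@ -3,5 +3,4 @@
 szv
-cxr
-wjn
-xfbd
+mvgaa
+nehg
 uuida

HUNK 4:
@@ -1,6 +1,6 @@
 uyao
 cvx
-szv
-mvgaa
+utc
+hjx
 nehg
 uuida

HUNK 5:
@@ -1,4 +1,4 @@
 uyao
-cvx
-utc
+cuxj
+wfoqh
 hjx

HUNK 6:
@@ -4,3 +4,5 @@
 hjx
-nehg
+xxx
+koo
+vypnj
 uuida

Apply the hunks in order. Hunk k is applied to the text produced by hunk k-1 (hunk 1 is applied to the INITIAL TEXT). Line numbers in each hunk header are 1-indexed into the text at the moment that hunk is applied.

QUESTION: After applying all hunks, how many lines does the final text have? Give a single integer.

Answer: 8

Derivation:
Hunk 1: at line 4 remove [fquy,epklg,rad] add [cxr,wjn,xfbd] -> 8 lines: uyao bieiu fqm hzkvf cxr wjn xfbd uuida
Hunk 2: at line 1 remove [bieiu,fqm,hzkvf] add [cvx,szv] -> 7 lines: uyao cvx szv cxr wjn xfbd uuida
Hunk 3: at line 3 remove [cxr,wjn,xfbd] add [mvgaa,nehg] -> 6 lines: uyao cvx szv mvgaa nehg uuida
Hunk 4: at line 1 remove [szv,mvgaa] add [utc,hjx] -> 6 lines: uyao cvx utc hjx nehg uuida
Hunk 5: at line 1 remove [cvx,utc] add [cuxj,wfoqh] -> 6 lines: uyao cuxj wfoqh hjx nehg uuida
Hunk 6: at line 4 remove [nehg] add [xxx,koo,vypnj] -> 8 lines: uyao cuxj wfoqh hjx xxx koo vypnj uuida
Final line count: 8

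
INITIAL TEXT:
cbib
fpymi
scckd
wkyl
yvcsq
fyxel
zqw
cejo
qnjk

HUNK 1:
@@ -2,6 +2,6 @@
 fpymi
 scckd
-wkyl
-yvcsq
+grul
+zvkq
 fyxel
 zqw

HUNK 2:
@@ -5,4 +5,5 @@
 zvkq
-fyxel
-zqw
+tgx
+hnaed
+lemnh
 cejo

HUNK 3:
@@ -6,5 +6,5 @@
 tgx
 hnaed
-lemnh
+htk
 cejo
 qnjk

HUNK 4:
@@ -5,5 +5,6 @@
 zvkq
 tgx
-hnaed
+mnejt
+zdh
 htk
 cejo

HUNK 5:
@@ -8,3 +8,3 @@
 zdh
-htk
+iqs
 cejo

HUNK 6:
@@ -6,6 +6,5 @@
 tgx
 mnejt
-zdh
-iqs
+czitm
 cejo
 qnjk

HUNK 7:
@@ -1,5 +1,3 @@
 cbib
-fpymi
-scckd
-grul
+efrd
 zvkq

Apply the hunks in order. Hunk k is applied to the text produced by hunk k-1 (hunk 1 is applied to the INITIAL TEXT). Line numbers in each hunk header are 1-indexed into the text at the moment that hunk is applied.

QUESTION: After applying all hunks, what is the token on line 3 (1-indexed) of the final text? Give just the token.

Hunk 1: at line 2 remove [wkyl,yvcsq] add [grul,zvkq] -> 9 lines: cbib fpymi scckd grul zvkq fyxel zqw cejo qnjk
Hunk 2: at line 5 remove [fyxel,zqw] add [tgx,hnaed,lemnh] -> 10 lines: cbib fpymi scckd grul zvkq tgx hnaed lemnh cejo qnjk
Hunk 3: at line 6 remove [lemnh] add [htk] -> 10 lines: cbib fpymi scckd grul zvkq tgx hnaed htk cejo qnjk
Hunk 4: at line 5 remove [hnaed] add [mnejt,zdh] -> 11 lines: cbib fpymi scckd grul zvkq tgx mnejt zdh htk cejo qnjk
Hunk 5: at line 8 remove [htk] add [iqs] -> 11 lines: cbib fpymi scckd grul zvkq tgx mnejt zdh iqs cejo qnjk
Hunk 6: at line 6 remove [zdh,iqs] add [czitm] -> 10 lines: cbib fpymi scckd grul zvkq tgx mnejt czitm cejo qnjk
Hunk 7: at line 1 remove [fpymi,scckd,grul] add [efrd] -> 8 lines: cbib efrd zvkq tgx mnejt czitm cejo qnjk
Final line 3: zvkq

Answer: zvkq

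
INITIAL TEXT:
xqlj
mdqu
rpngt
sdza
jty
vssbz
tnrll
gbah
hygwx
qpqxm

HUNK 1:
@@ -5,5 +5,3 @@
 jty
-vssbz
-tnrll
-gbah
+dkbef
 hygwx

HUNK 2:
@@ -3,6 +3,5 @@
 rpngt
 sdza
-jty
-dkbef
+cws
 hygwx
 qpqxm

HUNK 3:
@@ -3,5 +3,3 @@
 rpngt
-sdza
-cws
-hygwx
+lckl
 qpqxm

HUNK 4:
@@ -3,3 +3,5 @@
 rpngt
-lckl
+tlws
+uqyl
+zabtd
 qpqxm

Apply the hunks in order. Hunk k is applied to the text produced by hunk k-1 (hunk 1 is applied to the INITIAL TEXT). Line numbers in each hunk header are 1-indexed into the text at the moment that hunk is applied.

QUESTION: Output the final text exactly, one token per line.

Hunk 1: at line 5 remove [vssbz,tnrll,gbah] add [dkbef] -> 8 lines: xqlj mdqu rpngt sdza jty dkbef hygwx qpqxm
Hunk 2: at line 3 remove [jty,dkbef] add [cws] -> 7 lines: xqlj mdqu rpngt sdza cws hygwx qpqxm
Hunk 3: at line 3 remove [sdza,cws,hygwx] add [lckl] -> 5 lines: xqlj mdqu rpngt lckl qpqxm
Hunk 4: at line 3 remove [lckl] add [tlws,uqyl,zabtd] -> 7 lines: xqlj mdqu rpngt tlws uqyl zabtd qpqxm

Answer: xqlj
mdqu
rpngt
tlws
uqyl
zabtd
qpqxm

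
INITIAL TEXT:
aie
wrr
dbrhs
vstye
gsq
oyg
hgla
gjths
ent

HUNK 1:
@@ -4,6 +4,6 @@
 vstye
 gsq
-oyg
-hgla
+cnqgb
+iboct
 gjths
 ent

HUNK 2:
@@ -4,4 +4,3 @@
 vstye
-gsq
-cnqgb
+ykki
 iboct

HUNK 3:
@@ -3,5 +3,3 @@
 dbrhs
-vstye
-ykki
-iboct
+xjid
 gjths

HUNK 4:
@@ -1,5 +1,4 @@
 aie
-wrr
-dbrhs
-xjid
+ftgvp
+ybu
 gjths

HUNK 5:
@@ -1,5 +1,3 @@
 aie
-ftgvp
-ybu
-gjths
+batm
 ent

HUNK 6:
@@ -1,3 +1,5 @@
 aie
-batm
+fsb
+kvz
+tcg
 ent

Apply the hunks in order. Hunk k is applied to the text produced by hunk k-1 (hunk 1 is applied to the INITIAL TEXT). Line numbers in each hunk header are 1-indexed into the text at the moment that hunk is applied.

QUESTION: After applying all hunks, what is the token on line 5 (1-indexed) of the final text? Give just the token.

Answer: ent

Derivation:
Hunk 1: at line 4 remove [oyg,hgla] add [cnqgb,iboct] -> 9 lines: aie wrr dbrhs vstye gsq cnqgb iboct gjths ent
Hunk 2: at line 4 remove [gsq,cnqgb] add [ykki] -> 8 lines: aie wrr dbrhs vstye ykki iboct gjths ent
Hunk 3: at line 3 remove [vstye,ykki,iboct] add [xjid] -> 6 lines: aie wrr dbrhs xjid gjths ent
Hunk 4: at line 1 remove [wrr,dbrhs,xjid] add [ftgvp,ybu] -> 5 lines: aie ftgvp ybu gjths ent
Hunk 5: at line 1 remove [ftgvp,ybu,gjths] add [batm] -> 3 lines: aie batm ent
Hunk 6: at line 1 remove [batm] add [fsb,kvz,tcg] -> 5 lines: aie fsb kvz tcg ent
Final line 5: ent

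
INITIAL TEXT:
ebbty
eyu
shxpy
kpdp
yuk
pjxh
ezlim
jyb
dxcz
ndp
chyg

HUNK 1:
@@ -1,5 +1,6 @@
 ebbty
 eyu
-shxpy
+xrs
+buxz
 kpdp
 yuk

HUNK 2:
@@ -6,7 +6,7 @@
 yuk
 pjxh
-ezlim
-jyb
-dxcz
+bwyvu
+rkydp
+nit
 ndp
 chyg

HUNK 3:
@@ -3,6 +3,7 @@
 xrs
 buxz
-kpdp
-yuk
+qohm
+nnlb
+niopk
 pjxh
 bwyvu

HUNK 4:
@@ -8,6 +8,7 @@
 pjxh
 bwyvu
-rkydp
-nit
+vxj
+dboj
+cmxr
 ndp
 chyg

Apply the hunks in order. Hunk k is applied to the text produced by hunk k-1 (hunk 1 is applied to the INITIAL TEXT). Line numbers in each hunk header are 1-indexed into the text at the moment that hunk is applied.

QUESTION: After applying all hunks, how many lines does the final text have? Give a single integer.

Hunk 1: at line 1 remove [shxpy] add [xrs,buxz] -> 12 lines: ebbty eyu xrs buxz kpdp yuk pjxh ezlim jyb dxcz ndp chyg
Hunk 2: at line 6 remove [ezlim,jyb,dxcz] add [bwyvu,rkydp,nit] -> 12 lines: ebbty eyu xrs buxz kpdp yuk pjxh bwyvu rkydp nit ndp chyg
Hunk 3: at line 3 remove [kpdp,yuk] add [qohm,nnlb,niopk] -> 13 lines: ebbty eyu xrs buxz qohm nnlb niopk pjxh bwyvu rkydp nit ndp chyg
Hunk 4: at line 8 remove [rkydp,nit] add [vxj,dboj,cmxr] -> 14 lines: ebbty eyu xrs buxz qohm nnlb niopk pjxh bwyvu vxj dboj cmxr ndp chyg
Final line count: 14

Answer: 14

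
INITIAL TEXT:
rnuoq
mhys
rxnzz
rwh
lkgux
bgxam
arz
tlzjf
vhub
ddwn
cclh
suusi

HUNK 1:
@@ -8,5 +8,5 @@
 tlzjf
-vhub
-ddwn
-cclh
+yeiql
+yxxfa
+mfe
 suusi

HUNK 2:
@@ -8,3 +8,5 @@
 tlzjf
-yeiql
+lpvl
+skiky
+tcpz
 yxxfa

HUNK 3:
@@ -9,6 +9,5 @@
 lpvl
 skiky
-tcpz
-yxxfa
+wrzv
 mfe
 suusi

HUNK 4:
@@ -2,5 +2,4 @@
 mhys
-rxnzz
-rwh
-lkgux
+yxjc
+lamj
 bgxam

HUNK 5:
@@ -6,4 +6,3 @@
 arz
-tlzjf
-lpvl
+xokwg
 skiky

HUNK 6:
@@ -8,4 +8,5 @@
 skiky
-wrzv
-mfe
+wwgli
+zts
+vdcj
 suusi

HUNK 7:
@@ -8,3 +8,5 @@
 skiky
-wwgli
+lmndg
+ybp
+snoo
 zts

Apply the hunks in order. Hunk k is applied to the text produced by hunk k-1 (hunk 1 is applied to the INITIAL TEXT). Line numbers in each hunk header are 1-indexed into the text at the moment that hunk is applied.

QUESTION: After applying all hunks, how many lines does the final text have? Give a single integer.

Hunk 1: at line 8 remove [vhub,ddwn,cclh] add [yeiql,yxxfa,mfe] -> 12 lines: rnuoq mhys rxnzz rwh lkgux bgxam arz tlzjf yeiql yxxfa mfe suusi
Hunk 2: at line 8 remove [yeiql] add [lpvl,skiky,tcpz] -> 14 lines: rnuoq mhys rxnzz rwh lkgux bgxam arz tlzjf lpvl skiky tcpz yxxfa mfe suusi
Hunk 3: at line 9 remove [tcpz,yxxfa] add [wrzv] -> 13 lines: rnuoq mhys rxnzz rwh lkgux bgxam arz tlzjf lpvl skiky wrzv mfe suusi
Hunk 4: at line 2 remove [rxnzz,rwh,lkgux] add [yxjc,lamj] -> 12 lines: rnuoq mhys yxjc lamj bgxam arz tlzjf lpvl skiky wrzv mfe suusi
Hunk 5: at line 6 remove [tlzjf,lpvl] add [xokwg] -> 11 lines: rnuoq mhys yxjc lamj bgxam arz xokwg skiky wrzv mfe suusi
Hunk 6: at line 8 remove [wrzv,mfe] add [wwgli,zts,vdcj] -> 12 lines: rnuoq mhys yxjc lamj bgxam arz xokwg skiky wwgli zts vdcj suusi
Hunk 7: at line 8 remove [wwgli] add [lmndg,ybp,snoo] -> 14 lines: rnuoq mhys yxjc lamj bgxam arz xokwg skiky lmndg ybp snoo zts vdcj suusi
Final line count: 14

Answer: 14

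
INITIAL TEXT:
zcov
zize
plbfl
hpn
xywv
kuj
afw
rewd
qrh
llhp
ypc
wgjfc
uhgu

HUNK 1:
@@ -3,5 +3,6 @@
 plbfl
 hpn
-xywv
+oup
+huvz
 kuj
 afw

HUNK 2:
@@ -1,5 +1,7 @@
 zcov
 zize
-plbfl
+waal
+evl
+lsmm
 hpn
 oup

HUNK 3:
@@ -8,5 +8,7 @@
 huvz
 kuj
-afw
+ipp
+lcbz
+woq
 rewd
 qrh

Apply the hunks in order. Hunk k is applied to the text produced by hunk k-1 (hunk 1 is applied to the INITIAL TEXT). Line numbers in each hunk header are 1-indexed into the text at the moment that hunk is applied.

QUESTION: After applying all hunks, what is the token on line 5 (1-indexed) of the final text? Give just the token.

Hunk 1: at line 3 remove [xywv] add [oup,huvz] -> 14 lines: zcov zize plbfl hpn oup huvz kuj afw rewd qrh llhp ypc wgjfc uhgu
Hunk 2: at line 1 remove [plbfl] add [waal,evl,lsmm] -> 16 lines: zcov zize waal evl lsmm hpn oup huvz kuj afw rewd qrh llhp ypc wgjfc uhgu
Hunk 3: at line 8 remove [afw] add [ipp,lcbz,woq] -> 18 lines: zcov zize waal evl lsmm hpn oup huvz kuj ipp lcbz woq rewd qrh llhp ypc wgjfc uhgu
Final line 5: lsmm

Answer: lsmm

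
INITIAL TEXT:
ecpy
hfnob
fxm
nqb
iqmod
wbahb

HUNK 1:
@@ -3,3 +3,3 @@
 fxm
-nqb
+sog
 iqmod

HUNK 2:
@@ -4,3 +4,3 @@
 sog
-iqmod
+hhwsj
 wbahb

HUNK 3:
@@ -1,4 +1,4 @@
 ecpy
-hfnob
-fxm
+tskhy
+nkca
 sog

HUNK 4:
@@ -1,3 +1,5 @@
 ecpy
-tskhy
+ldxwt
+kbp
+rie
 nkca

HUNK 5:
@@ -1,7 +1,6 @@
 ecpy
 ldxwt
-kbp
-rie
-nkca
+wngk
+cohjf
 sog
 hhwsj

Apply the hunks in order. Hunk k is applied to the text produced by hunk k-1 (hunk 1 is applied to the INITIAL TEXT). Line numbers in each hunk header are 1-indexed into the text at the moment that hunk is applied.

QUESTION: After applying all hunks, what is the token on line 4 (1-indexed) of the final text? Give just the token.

Hunk 1: at line 3 remove [nqb] add [sog] -> 6 lines: ecpy hfnob fxm sog iqmod wbahb
Hunk 2: at line 4 remove [iqmod] add [hhwsj] -> 6 lines: ecpy hfnob fxm sog hhwsj wbahb
Hunk 3: at line 1 remove [hfnob,fxm] add [tskhy,nkca] -> 6 lines: ecpy tskhy nkca sog hhwsj wbahb
Hunk 4: at line 1 remove [tskhy] add [ldxwt,kbp,rie] -> 8 lines: ecpy ldxwt kbp rie nkca sog hhwsj wbahb
Hunk 5: at line 1 remove [kbp,rie,nkca] add [wngk,cohjf] -> 7 lines: ecpy ldxwt wngk cohjf sog hhwsj wbahb
Final line 4: cohjf

Answer: cohjf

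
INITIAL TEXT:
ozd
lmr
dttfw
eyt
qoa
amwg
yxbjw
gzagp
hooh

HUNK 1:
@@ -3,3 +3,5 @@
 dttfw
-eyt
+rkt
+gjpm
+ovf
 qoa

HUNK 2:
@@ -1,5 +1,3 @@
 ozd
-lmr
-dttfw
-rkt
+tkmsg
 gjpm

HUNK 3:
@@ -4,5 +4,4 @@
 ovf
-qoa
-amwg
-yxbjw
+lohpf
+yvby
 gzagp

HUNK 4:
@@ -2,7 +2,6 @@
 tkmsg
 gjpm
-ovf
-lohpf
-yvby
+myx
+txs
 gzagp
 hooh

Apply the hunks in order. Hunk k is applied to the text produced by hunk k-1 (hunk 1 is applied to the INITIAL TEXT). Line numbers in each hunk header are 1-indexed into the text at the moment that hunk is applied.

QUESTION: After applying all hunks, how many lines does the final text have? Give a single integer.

Hunk 1: at line 3 remove [eyt] add [rkt,gjpm,ovf] -> 11 lines: ozd lmr dttfw rkt gjpm ovf qoa amwg yxbjw gzagp hooh
Hunk 2: at line 1 remove [lmr,dttfw,rkt] add [tkmsg] -> 9 lines: ozd tkmsg gjpm ovf qoa amwg yxbjw gzagp hooh
Hunk 3: at line 4 remove [qoa,amwg,yxbjw] add [lohpf,yvby] -> 8 lines: ozd tkmsg gjpm ovf lohpf yvby gzagp hooh
Hunk 4: at line 2 remove [ovf,lohpf,yvby] add [myx,txs] -> 7 lines: ozd tkmsg gjpm myx txs gzagp hooh
Final line count: 7

Answer: 7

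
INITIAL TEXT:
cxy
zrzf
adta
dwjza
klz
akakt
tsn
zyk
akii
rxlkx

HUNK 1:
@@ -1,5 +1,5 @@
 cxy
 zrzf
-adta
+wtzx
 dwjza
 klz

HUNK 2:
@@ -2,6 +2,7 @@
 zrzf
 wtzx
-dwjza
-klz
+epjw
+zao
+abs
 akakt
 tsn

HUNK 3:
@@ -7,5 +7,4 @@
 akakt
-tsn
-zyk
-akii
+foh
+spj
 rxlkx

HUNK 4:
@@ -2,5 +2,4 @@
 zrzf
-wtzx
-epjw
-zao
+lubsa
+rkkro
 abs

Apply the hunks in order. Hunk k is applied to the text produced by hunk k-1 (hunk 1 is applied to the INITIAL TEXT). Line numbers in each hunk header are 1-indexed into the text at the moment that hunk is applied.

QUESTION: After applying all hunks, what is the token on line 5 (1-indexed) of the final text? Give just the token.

Hunk 1: at line 1 remove [adta] add [wtzx] -> 10 lines: cxy zrzf wtzx dwjza klz akakt tsn zyk akii rxlkx
Hunk 2: at line 2 remove [dwjza,klz] add [epjw,zao,abs] -> 11 lines: cxy zrzf wtzx epjw zao abs akakt tsn zyk akii rxlkx
Hunk 3: at line 7 remove [tsn,zyk,akii] add [foh,spj] -> 10 lines: cxy zrzf wtzx epjw zao abs akakt foh spj rxlkx
Hunk 4: at line 2 remove [wtzx,epjw,zao] add [lubsa,rkkro] -> 9 lines: cxy zrzf lubsa rkkro abs akakt foh spj rxlkx
Final line 5: abs

Answer: abs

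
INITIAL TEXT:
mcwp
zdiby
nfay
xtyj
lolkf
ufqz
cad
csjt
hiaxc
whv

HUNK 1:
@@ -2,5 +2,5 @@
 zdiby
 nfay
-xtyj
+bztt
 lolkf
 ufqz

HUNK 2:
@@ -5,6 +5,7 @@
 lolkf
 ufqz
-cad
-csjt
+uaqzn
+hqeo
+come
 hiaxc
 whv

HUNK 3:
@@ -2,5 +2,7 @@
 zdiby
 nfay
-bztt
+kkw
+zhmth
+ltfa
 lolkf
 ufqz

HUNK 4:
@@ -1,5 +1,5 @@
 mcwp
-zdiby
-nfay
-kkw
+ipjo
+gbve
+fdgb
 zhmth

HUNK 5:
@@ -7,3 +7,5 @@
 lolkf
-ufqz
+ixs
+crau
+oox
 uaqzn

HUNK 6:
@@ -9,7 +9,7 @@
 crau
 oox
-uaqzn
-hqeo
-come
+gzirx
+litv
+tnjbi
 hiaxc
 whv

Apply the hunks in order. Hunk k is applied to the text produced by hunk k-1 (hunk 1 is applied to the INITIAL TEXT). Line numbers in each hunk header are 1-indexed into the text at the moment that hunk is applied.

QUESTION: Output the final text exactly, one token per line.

Answer: mcwp
ipjo
gbve
fdgb
zhmth
ltfa
lolkf
ixs
crau
oox
gzirx
litv
tnjbi
hiaxc
whv

Derivation:
Hunk 1: at line 2 remove [xtyj] add [bztt] -> 10 lines: mcwp zdiby nfay bztt lolkf ufqz cad csjt hiaxc whv
Hunk 2: at line 5 remove [cad,csjt] add [uaqzn,hqeo,come] -> 11 lines: mcwp zdiby nfay bztt lolkf ufqz uaqzn hqeo come hiaxc whv
Hunk 3: at line 2 remove [bztt] add [kkw,zhmth,ltfa] -> 13 lines: mcwp zdiby nfay kkw zhmth ltfa lolkf ufqz uaqzn hqeo come hiaxc whv
Hunk 4: at line 1 remove [zdiby,nfay,kkw] add [ipjo,gbve,fdgb] -> 13 lines: mcwp ipjo gbve fdgb zhmth ltfa lolkf ufqz uaqzn hqeo come hiaxc whv
Hunk 5: at line 7 remove [ufqz] add [ixs,crau,oox] -> 15 lines: mcwp ipjo gbve fdgb zhmth ltfa lolkf ixs crau oox uaqzn hqeo come hiaxc whv
Hunk 6: at line 9 remove [uaqzn,hqeo,come] add [gzirx,litv,tnjbi] -> 15 lines: mcwp ipjo gbve fdgb zhmth ltfa lolkf ixs crau oox gzirx litv tnjbi hiaxc whv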